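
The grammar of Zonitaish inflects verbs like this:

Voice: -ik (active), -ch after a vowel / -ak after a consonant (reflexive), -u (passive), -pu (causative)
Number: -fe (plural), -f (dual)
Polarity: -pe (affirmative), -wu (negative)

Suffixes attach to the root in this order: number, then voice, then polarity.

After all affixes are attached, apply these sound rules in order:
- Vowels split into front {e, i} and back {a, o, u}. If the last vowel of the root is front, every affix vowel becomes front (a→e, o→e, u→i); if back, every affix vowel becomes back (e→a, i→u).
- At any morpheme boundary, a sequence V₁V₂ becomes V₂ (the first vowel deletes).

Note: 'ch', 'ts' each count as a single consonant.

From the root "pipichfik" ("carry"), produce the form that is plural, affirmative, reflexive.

Attach number plural -fe → pipichfikfe.
Attach voice reflexive -ch (after vowel 'e') → pipichfikfech.
Attach polarity affirmative -pe → pipichfikfechpe.
Vowel harmony: no change.
Vowel deletion: no change.

pipichfikfechpe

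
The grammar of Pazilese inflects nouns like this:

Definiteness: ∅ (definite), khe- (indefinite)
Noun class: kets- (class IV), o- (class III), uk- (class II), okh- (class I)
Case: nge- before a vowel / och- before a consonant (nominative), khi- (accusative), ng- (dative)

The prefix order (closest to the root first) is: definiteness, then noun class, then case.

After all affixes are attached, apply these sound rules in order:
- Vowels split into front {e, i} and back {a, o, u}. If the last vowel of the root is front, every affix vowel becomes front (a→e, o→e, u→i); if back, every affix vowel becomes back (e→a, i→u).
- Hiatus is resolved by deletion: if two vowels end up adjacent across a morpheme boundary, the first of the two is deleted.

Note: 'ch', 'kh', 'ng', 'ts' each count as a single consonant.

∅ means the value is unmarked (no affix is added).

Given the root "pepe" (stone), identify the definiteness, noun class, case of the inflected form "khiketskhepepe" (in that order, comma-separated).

indefinite, class IV, accusative

Segment: khi-kets-khe-pepe.
definiteness: khe- → indefinite.
noun class: kets- → class IV.
case: khi- → accusative.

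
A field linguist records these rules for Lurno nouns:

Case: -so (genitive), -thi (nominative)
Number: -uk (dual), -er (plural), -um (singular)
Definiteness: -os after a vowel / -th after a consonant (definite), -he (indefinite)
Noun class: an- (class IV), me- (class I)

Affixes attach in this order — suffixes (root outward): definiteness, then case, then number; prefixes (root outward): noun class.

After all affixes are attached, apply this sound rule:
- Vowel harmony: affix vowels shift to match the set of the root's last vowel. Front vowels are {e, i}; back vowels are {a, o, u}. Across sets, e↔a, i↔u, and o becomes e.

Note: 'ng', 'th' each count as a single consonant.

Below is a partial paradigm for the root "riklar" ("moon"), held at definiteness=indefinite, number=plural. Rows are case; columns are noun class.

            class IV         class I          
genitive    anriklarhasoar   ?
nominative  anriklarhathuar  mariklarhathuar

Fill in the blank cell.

mariklarhasoar

Attach definiteness indefinite -he → riklarhe.
Attach case genitive -so → riklarheso.
Attach noun class class I me- → meriklarheso.
Attach number plural -er → meriklarhesoer.
Apply vowel harmony: meriklarhesoer → mariklarhasoar.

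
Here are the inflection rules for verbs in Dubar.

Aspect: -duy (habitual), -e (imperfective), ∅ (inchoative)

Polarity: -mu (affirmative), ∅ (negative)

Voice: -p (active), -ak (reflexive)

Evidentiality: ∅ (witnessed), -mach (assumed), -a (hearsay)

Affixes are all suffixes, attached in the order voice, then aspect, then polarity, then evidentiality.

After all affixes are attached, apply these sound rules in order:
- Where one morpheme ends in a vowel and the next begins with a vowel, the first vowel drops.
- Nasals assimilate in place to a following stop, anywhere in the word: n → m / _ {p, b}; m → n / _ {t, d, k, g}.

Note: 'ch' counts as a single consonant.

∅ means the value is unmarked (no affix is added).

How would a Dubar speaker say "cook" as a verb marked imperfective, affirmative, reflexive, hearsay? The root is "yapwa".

yapwakema

Attach voice reflexive -ak → yapwaak.
Attach aspect imperfective -e → yapwaake.
Attach polarity affirmative -mu → yapwaakemu.
Attach evidentiality hearsay -a → yapwaakemua.
Apply vowel deletion: yapwaakemua → yapwakema.
Nasal assimilation: no change.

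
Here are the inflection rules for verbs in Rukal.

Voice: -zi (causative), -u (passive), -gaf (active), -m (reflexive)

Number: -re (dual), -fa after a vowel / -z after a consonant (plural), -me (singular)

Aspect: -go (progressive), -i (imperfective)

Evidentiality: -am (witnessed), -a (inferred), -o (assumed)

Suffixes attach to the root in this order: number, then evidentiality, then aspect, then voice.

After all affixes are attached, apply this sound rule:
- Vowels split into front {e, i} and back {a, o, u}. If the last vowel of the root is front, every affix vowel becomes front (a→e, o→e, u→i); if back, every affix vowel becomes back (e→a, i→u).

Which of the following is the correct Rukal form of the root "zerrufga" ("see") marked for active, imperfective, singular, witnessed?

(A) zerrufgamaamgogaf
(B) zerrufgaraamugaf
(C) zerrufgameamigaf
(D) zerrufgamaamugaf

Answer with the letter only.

Attach number singular -me → zerrufgame.
Attach evidentiality witnessed -am → zerrufgameam.
Attach aspect imperfective -i → zerrufgameami.
Attach voice active -gaf → zerrufgameamigaf.
Apply vowel harmony: zerrufgameamigaf → zerrufgamaamugaf.
So the correct form is zerrufgamaamugaf, option (D).
(C) zerrufgameamigaf is wrong: it fails to apply the sound rule(s).
(B) zerrufgaraamugaf is wrong: it uses dual instead of singular for number.
(A) zerrufgamaamgogaf is wrong: it uses progressive instead of imperfective for aspect.

D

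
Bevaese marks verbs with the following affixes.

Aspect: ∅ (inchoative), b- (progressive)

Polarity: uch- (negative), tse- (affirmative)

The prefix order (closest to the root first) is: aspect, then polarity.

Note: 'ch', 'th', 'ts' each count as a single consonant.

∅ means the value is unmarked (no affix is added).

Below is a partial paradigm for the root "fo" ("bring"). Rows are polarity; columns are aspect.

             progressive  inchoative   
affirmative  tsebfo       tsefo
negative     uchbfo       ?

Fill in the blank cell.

uchfo

aspect = inchoative: zero marking, form stays fo.
Attach polarity negative uch- → uchfo.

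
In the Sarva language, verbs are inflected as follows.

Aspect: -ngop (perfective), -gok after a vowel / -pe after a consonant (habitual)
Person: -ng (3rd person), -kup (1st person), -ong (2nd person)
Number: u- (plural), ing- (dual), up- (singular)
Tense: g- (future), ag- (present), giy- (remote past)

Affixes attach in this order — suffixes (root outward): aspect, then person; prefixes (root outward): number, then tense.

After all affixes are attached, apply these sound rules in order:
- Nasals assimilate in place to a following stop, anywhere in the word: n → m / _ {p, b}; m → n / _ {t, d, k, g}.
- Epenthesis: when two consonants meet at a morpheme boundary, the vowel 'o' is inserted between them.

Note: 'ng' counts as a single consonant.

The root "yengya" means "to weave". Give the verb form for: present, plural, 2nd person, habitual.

Attach aspect habitual -gok (after vowel 'a') → yengyagok.
Attach person 2nd person -ong → yengyagokong.
Attach number plural u- → uyengyagokong.
Attach tense present ag- → aguyengyagokong.
Nasal assimilation: no change.
Epenthesis: no change.

aguyengyagokong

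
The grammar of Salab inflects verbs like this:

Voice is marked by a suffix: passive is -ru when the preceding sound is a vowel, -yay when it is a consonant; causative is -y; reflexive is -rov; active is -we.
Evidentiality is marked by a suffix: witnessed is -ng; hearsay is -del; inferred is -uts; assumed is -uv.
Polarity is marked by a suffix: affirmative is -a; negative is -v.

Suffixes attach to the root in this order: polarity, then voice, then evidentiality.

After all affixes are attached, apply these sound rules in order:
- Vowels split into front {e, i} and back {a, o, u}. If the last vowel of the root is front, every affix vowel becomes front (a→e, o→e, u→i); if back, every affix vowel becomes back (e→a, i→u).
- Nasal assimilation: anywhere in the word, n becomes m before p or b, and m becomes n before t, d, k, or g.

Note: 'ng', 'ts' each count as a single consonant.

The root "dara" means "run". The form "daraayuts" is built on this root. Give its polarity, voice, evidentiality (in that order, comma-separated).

Segment: dara-a-y-uts.
polarity: -a → affirmative.
voice: -y → causative.
evidentiality: -uts → inferred.

affirmative, causative, inferred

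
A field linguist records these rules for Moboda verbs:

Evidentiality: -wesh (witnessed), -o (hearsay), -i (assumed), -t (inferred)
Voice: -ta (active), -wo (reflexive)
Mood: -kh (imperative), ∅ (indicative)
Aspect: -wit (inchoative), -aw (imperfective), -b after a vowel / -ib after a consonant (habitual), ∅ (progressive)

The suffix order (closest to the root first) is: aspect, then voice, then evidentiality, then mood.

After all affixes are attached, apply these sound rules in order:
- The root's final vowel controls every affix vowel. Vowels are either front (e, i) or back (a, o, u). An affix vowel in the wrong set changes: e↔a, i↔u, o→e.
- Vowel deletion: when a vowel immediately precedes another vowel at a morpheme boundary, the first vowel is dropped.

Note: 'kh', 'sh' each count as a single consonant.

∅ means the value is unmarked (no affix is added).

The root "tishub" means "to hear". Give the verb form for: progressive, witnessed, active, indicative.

tishubtawash

aspect = progressive: zero marking, form stays tishub.
Attach voice active -ta → tishubta.
Attach evidentiality witnessed -wesh → tishubtawesh.
mood = indicative: zero marking, form stays tishubtawesh.
Apply vowel harmony: tishubtawesh → tishubtawash.
Vowel deletion: no change.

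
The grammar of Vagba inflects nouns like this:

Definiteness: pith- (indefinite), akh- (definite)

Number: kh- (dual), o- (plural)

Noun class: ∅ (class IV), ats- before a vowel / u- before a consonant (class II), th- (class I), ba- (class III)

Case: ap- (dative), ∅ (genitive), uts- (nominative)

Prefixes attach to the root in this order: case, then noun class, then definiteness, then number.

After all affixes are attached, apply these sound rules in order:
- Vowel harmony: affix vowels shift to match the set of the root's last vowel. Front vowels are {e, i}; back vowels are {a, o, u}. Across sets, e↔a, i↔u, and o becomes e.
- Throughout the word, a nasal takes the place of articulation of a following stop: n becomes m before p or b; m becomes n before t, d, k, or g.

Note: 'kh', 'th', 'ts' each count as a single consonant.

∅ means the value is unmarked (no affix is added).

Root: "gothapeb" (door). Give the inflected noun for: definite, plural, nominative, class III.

Attach case nominative uts- → utsgothapeb.
Attach noun class class III ba- → bautsgothapeb.
Attach definiteness definite akh- → akhbautsgothapeb.
Attach number plural o- → oakhbautsgothapeb.
Apply vowel harmony: oakhbautsgothapeb → eekhbeitsgothapeb.
Nasal assimilation: no change.

eekhbeitsgothapeb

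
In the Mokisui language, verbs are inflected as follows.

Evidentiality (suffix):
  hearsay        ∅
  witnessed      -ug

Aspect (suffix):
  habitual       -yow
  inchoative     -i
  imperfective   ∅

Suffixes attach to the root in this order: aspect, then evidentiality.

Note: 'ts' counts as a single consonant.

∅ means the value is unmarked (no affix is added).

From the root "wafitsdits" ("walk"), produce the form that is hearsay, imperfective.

wafitsdits

aspect = imperfective: zero marking, form stays wafitsdits.
evidentiality = hearsay: zero marking, form stays wafitsdits.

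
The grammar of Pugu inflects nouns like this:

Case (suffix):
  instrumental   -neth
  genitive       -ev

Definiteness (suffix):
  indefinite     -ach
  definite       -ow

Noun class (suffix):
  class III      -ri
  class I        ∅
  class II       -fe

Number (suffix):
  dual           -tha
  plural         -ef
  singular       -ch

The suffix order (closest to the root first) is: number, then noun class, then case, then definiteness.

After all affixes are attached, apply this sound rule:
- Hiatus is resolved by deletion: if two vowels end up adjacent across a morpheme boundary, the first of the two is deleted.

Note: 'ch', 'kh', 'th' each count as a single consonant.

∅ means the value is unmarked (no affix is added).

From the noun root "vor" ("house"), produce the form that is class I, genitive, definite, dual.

vorthevow

Attach number dual -tha → vortha.
noun class = class I: zero marking, form stays vortha.
Attach case genitive -ev → vorthaev.
Attach definiteness definite -ow → vorthaevow.
Apply vowel deletion: vorthaevow → vorthevow.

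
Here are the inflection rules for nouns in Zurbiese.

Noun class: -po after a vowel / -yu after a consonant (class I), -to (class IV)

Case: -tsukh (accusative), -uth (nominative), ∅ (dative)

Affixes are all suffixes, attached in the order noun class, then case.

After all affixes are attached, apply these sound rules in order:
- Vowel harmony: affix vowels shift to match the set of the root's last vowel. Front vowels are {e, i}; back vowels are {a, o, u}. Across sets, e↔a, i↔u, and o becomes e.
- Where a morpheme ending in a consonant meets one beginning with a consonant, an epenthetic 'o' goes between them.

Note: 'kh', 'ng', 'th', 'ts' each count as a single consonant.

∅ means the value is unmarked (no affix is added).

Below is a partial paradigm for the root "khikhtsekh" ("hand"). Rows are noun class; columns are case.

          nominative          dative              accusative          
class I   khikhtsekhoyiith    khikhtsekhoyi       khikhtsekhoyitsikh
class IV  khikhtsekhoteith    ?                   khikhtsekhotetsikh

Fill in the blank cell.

Attach noun class class IV -to → khikhtsekhto.
case = dative: zero marking, form stays khikhtsekhto.
Apply vowel harmony: khikhtsekhto → khikhtsekhte.
Apply epenthesis: khikhtsekhte → khikhtsekhote.

khikhtsekhote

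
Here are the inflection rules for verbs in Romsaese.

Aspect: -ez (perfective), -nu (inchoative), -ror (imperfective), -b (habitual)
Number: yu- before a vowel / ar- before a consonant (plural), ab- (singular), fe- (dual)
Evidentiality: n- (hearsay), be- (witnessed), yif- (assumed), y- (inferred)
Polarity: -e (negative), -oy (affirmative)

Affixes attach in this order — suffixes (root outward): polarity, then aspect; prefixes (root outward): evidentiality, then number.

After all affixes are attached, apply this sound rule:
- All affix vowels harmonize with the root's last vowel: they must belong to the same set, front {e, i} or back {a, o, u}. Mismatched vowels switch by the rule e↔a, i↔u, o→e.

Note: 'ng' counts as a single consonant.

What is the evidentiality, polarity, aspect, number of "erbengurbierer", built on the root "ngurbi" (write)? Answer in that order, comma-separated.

witnessed, negative, imperfective, plural

Segment: ar-be-ngurbi-e-ror.
evidentiality: be- → witnessed.
polarity: -e → negative.
aspect: -ror → imperfective.
number: yu/ar- → plural.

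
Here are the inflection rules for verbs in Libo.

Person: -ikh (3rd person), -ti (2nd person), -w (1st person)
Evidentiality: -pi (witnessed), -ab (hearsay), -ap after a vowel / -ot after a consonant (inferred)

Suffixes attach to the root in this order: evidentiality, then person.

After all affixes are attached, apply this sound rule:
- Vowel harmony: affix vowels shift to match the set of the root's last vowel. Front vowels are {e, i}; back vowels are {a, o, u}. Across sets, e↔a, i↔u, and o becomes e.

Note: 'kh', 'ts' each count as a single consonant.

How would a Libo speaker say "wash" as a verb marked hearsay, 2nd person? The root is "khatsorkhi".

khatsorkhiebti

Attach evidentiality hearsay -ab → khatsorkhiab.
Attach person 2nd person -ti → khatsorkhiabti.
Apply vowel harmony: khatsorkhiabti → khatsorkhiebti.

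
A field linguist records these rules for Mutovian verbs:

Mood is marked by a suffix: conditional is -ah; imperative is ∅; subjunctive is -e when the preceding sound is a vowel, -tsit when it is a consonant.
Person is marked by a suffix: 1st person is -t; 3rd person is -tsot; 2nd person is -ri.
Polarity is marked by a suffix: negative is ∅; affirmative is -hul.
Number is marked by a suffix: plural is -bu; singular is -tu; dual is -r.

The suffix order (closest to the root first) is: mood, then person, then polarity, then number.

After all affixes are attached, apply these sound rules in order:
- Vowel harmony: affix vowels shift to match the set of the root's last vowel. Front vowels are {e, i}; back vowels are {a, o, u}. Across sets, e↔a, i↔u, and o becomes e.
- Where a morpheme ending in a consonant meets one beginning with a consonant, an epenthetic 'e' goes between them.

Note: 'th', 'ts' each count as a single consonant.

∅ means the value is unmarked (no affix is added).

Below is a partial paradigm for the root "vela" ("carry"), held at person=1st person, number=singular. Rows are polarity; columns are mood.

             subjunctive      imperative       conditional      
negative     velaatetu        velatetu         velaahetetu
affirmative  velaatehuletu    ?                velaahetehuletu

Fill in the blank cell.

mood = imperative: zero marking, form stays vela.
Attach person 1st person -t → velat.
Attach polarity affirmative -hul → velathul.
Attach number singular -tu → velathultu.
Vowel harmony: no change.
Apply epenthesis: velathultu → velatehuletu.

velatehuletu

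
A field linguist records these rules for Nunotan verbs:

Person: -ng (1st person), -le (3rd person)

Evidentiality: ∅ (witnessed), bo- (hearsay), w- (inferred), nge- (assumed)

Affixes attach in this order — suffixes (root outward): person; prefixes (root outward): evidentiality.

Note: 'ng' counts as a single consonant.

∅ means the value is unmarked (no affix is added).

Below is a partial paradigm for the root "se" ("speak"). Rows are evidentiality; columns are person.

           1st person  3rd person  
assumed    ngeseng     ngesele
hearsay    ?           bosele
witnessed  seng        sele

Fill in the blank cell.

Attach evidentiality hearsay bo- → bose.
Attach person 1st person -ng → boseng.

boseng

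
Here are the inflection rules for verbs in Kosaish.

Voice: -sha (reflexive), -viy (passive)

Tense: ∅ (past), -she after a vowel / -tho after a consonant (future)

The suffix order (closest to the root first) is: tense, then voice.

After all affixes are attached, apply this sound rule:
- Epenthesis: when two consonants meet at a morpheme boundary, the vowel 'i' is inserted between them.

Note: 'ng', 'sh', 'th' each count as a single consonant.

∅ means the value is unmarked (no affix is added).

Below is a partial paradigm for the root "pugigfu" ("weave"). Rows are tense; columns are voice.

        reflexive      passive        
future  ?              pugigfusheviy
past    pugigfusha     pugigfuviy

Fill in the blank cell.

pugigfushesha

Attach tense future -she (after vowel 'u') → pugigfushe.
Attach voice reflexive -sha → pugigfushesha.
Epenthesis: no change.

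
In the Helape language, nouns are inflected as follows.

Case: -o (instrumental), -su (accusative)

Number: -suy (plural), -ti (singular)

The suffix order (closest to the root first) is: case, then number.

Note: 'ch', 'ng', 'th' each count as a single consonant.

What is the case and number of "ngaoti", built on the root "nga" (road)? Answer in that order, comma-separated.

Segment: nga-o-ti.
case: -o → instrumental.
number: -ti → singular.

instrumental, singular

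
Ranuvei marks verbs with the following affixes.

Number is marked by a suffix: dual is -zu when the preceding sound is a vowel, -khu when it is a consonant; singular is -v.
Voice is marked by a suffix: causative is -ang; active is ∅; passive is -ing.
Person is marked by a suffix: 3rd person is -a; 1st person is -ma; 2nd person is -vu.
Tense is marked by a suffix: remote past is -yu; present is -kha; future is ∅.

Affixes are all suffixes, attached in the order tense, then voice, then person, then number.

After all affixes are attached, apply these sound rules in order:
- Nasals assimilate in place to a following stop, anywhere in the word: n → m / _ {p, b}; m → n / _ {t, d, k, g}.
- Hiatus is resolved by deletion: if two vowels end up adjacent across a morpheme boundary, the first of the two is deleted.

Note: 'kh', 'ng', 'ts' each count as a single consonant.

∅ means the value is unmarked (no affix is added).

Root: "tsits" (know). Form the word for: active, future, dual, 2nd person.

tsitsvuzu

tense = future: zero marking, form stays tsits.
voice = active: zero marking, form stays tsits.
Attach person 2nd person -vu → tsitsvu.
Attach number dual -zu (after vowel 'u') → tsitsvuzu.
Nasal assimilation: no change.
Vowel deletion: no change.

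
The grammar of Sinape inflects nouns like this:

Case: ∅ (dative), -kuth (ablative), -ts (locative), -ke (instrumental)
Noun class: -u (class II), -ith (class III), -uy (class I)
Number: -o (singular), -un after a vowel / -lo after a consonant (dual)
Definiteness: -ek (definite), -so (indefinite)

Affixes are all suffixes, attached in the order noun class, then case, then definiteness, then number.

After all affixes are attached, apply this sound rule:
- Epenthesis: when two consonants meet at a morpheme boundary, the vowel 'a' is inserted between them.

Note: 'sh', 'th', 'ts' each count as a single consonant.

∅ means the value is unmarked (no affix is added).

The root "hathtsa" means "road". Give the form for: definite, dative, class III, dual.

Attach noun class class III -ith → hathtsaith.
case = dative: zero marking, form stays hathtsaith.
Attach definiteness definite -ek → hathtsaithek.
Attach number dual -lo (after consonant 'k') → hathtsaitheklo.
Apply epenthesis: hathtsaitheklo → hathtsaithekalo.

hathtsaithekalo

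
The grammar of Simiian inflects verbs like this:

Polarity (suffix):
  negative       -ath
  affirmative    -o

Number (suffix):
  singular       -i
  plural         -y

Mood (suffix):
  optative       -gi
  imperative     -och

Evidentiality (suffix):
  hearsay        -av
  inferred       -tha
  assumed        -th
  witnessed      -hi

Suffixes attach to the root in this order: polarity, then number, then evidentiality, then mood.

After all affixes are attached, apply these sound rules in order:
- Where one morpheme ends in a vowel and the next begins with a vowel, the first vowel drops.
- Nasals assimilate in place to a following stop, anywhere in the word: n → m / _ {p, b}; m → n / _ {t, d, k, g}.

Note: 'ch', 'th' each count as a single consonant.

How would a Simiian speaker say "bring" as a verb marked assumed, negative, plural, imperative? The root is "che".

chathythoch

Attach polarity negative -ath → cheath.
Attach number plural -y → cheathy.
Attach evidentiality assumed -th → cheathyth.
Attach mood imperative -och → cheathythoch.
Apply vowel deletion: cheathythoch → chathythoch.
Nasal assimilation: no change.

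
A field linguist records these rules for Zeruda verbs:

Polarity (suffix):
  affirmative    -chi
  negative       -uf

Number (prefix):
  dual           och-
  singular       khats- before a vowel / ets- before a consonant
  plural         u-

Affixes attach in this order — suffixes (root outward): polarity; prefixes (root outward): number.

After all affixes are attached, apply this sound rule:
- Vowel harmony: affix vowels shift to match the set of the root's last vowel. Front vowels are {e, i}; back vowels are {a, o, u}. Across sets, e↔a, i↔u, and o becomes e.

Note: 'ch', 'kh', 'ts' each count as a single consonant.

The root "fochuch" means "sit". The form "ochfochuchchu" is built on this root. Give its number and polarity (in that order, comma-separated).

Segment: och-fochuch-chi.
number: och- → dual.
polarity: -chi → affirmative.

dual, affirmative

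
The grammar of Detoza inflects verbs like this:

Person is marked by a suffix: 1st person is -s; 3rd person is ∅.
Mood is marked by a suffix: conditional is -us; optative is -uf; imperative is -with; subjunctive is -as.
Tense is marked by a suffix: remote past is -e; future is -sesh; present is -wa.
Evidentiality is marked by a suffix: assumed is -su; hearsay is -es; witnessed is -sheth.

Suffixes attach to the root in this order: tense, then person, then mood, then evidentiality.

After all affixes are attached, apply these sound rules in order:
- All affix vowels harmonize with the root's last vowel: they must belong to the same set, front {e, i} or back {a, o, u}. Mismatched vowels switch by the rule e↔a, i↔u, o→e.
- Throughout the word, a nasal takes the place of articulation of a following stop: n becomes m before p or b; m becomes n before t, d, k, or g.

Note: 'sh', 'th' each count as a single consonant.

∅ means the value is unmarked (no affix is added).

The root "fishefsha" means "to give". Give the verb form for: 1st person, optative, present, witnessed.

fishefshawasufshath

Attach tense present -wa → fishefshawa.
Attach person 1st person -s → fishefshawas.
Attach mood optative -uf → fishefshawasuf.
Attach evidentiality witnessed -sheth → fishefshawasufsheth.
Apply vowel harmony: fishefshawasufsheth → fishefshawasufshath.
Nasal assimilation: no change.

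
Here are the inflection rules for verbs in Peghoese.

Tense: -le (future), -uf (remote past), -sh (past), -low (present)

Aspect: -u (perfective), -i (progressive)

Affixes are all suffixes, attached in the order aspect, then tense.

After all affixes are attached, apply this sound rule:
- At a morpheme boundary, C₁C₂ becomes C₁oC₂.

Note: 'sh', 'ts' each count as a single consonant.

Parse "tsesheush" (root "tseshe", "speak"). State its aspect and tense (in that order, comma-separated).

Segment: tseshe-u-sh.
aspect: -u → perfective.
tense: -sh → past.

perfective, past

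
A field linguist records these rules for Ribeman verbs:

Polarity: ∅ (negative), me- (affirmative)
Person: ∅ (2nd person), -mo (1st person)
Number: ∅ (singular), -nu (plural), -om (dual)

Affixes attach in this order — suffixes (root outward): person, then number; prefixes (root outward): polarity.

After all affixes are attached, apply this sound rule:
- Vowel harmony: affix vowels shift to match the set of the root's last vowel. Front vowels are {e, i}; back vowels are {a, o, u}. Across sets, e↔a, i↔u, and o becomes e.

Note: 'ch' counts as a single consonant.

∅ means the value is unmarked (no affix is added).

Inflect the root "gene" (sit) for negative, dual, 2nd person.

person = 2nd person: zero marking, form stays gene.
Attach number dual -om → geneom.
polarity = negative: zero marking, form stays geneom.
Apply vowel harmony: geneom → geneem.

geneem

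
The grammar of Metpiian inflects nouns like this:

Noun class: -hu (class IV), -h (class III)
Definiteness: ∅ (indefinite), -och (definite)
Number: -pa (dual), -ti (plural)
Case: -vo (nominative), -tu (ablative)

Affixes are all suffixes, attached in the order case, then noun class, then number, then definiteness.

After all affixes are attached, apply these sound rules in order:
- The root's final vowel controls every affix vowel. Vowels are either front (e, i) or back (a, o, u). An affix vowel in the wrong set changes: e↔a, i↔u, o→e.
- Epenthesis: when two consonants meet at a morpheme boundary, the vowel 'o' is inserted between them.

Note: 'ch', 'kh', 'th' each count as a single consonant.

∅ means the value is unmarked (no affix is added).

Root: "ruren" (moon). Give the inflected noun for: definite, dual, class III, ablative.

Attach case ablative -tu → rurentu.
Attach noun class class III -h → rurentuh.
Attach number dual -pa → rurentuhpa.
Attach definiteness definite -och → rurentuhpaoch.
Apply vowel harmony: rurentuhpaoch → rurentihpeech.
Apply epenthesis: rurentihpeech → rurenotihopeech.

rurenotihopeech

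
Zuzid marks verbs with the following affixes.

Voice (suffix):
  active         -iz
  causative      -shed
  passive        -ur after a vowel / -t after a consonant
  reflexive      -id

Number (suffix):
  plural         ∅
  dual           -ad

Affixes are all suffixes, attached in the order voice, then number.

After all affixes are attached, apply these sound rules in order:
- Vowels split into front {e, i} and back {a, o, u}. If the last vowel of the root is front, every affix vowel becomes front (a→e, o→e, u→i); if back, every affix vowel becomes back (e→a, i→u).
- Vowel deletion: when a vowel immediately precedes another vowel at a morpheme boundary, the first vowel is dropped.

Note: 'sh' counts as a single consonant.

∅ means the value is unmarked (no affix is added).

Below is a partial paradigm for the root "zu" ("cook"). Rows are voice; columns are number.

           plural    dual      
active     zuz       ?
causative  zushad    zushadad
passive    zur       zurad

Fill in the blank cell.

zuzad

Attach voice active -iz → zuiz.
Attach number dual -ad → zuizad.
Apply vowel harmony: zuizad → zuuzad.
Apply vowel deletion: zuuzad → zuzad.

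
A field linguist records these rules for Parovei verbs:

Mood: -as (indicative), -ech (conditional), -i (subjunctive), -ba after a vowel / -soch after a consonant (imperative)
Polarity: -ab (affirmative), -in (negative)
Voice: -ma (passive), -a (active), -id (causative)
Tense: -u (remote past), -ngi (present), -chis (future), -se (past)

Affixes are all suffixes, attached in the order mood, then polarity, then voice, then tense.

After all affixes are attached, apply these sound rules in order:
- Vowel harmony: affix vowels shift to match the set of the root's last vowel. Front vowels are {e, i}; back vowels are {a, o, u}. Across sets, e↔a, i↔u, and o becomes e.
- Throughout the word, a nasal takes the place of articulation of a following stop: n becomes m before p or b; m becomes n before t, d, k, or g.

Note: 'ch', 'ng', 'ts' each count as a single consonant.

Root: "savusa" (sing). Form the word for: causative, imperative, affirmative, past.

Attach mood imperative -ba (after vowel 'a') → savusaba.
Attach polarity affirmative -ab → savusabaab.
Attach voice causative -id → savusabaabid.
Attach tense past -se → savusabaabidse.
Apply vowel harmony: savusabaabidse → savusabaabudsa.
Nasal assimilation: no change.

savusabaabudsa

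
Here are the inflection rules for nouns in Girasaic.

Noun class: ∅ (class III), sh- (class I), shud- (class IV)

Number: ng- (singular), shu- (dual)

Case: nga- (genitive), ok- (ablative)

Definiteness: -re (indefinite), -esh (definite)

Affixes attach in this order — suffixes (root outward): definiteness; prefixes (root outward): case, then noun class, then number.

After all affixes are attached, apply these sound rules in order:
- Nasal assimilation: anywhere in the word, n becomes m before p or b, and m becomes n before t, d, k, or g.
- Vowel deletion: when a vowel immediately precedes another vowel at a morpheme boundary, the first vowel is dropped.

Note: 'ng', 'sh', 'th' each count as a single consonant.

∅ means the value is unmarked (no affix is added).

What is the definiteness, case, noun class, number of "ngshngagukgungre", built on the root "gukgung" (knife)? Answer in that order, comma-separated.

indefinite, genitive, class I, singular

Segment: ng-sh-nga-gukgung-re.
definiteness: -re → indefinite.
case: nga- → genitive.
noun class: sh- → class I.
number: ng- → singular.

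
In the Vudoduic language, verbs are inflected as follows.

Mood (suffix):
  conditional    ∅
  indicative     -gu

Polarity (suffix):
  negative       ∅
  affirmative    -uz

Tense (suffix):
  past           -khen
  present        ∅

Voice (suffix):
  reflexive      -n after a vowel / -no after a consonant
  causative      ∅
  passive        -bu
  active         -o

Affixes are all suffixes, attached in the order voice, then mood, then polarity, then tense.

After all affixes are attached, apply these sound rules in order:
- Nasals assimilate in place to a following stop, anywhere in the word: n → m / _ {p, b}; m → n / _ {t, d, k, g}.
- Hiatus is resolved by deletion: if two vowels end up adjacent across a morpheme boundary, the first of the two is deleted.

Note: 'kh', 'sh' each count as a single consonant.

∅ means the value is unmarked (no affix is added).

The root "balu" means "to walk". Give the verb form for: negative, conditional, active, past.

Attach voice active -o → baluo.
mood = conditional: zero marking, form stays baluo.
polarity = negative: zero marking, form stays baluo.
Attach tense past -khen → baluokhen.
Nasal assimilation: no change.
Apply vowel deletion: baluokhen → balokhen.

balokhen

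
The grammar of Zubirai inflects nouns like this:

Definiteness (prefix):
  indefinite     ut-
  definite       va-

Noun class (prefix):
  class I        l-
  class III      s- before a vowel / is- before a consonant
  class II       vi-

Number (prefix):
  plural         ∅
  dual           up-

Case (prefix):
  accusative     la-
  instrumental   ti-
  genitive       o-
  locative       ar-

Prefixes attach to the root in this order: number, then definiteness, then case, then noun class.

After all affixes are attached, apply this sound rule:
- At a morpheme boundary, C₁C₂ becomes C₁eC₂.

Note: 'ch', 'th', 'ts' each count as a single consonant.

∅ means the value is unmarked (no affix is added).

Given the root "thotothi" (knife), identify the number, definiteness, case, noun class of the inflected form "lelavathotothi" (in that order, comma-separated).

Segment: l-la-va-thotothi.
number: ∅ → plural.
definiteness: va- → definite.
case: la- → accusative.
noun class: l- → class I.

plural, definite, accusative, class I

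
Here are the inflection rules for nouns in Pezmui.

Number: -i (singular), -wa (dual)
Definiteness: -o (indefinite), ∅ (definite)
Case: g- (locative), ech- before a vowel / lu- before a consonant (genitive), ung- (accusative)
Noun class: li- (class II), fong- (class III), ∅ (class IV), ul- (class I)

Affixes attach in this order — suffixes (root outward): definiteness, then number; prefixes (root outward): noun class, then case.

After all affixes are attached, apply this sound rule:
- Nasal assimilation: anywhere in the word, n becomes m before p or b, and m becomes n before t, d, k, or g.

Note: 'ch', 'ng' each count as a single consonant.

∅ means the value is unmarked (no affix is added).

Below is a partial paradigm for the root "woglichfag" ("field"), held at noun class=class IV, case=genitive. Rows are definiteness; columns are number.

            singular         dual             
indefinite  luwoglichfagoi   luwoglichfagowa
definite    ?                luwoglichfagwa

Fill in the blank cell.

definiteness = definite: zero marking, form stays woglichfag.
noun class = class IV: zero marking, form stays woglichfag.
Attach number singular -i → woglichfagi.
Attach case genitive lu- (before consonant 'w') → luwoglichfagi.
Nasal assimilation: no change.

luwoglichfagi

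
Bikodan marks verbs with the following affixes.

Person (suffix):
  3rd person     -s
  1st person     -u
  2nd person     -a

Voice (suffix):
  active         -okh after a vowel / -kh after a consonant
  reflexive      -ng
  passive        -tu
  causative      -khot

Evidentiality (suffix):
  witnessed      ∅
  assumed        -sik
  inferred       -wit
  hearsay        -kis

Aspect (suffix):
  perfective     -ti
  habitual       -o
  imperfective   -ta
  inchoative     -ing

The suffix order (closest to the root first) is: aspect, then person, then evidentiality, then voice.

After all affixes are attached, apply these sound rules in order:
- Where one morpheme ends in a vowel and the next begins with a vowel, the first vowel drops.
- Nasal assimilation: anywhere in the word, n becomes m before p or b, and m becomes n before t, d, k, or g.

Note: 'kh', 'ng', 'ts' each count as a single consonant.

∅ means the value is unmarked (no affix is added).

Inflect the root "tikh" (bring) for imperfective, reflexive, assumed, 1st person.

Attach aspect imperfective -ta → tikhta.
Attach person 1st person -u → tikhtau.
Attach evidentiality assumed -sik → tikhtausik.
Attach voice reflexive -ng → tikhtausikng.
Apply vowel deletion: tikhtausikng → tikhtusikng.
Nasal assimilation: no change.

tikhtusikng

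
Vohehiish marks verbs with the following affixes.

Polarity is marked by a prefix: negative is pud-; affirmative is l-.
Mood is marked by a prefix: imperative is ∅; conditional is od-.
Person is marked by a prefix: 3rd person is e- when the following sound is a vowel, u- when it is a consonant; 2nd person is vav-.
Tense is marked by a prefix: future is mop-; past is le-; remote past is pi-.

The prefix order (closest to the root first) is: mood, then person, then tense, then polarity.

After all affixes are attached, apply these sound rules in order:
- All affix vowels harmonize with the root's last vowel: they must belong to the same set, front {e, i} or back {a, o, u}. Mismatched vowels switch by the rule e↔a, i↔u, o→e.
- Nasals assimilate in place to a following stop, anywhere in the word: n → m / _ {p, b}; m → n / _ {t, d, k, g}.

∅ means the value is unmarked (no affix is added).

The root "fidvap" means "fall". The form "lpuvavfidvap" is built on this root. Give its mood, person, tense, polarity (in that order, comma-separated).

Segment: l-pi-vav-fidvap.
mood: ∅ → imperative.
person: vav- → 2nd person.
tense: pi- → remote past.
polarity: l- → affirmative.

imperative, 2nd person, remote past, affirmative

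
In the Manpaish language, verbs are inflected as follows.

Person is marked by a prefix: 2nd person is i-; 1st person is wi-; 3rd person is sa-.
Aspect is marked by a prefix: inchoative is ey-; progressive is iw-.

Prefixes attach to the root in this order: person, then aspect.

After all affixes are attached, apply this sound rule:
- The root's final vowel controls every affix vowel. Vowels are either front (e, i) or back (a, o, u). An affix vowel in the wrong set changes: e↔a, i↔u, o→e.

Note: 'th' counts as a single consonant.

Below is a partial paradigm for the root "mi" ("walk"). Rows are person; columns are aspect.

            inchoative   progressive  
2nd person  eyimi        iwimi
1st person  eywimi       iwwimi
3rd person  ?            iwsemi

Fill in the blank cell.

eysemi

Attach person 3rd person sa- → sami.
Attach aspect inchoative ey- → eysami.
Apply vowel harmony: eysami → eysemi.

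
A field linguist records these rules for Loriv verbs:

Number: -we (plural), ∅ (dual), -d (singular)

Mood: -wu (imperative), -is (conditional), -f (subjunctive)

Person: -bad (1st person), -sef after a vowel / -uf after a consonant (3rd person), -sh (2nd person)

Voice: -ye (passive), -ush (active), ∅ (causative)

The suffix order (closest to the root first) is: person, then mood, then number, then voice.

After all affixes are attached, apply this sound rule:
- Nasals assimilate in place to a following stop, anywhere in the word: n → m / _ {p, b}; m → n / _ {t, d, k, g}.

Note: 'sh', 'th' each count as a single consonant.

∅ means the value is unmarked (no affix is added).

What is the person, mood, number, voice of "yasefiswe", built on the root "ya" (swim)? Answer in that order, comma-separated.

Segment: ya-sef-is-we.
person: -sef/uf → 3rd person.
mood: -is → conditional.
number: -we → plural.
voice: ∅ → causative.

3rd person, conditional, plural, causative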